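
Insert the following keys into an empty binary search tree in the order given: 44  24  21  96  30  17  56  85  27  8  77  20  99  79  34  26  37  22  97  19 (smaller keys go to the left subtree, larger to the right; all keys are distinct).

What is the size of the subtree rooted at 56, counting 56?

4

44: root
24: left child of 44 (depth 1)
21: left child of 24 (depth 2)
96: right child of 44 (depth 1)
30: right child of 24 (depth 2)
17: left child of 21 (depth 3)
56: left child of 96 (depth 2)
85: right child of 56 (depth 3)
27: left child of 30 (depth 3)
8: left child of 17 (depth 4)
77: left child of 85 (depth 4)
20: right child of 17 (depth 4)
99: right child of 96 (depth 2)
79: right child of 77 (depth 5)
34: right child of 30 (depth 3)
26: left child of 27 (depth 4)
37: right child of 34 (depth 4)
22: right child of 21 (depth 3)
97: left child of 99 (depth 3)
19: left child of 20 (depth 5)

Subtree rooted at 56 contains: 56, 85, 77, 79 — 4 nodes.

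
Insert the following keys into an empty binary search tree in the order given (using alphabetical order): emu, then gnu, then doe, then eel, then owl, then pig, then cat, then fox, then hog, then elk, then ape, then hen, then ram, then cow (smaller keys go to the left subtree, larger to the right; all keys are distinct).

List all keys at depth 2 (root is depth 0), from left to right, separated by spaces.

emu: root
gnu: right child of emu (depth 1)
doe: left child of emu (depth 1)
eel: right child of doe (depth 2)
owl: right child of gnu (depth 2)
pig: right child of owl (depth 3)
cat: left child of doe (depth 2)
fox: left child of gnu (depth 2)
hog: left child of owl (depth 3)
elk: right child of eel (depth 3)
ape: left child of cat (depth 3)
hen: left child of hog (depth 4)
ram: right child of pig (depth 4)
cow: right child of cat (depth 3)

cat eel fox owl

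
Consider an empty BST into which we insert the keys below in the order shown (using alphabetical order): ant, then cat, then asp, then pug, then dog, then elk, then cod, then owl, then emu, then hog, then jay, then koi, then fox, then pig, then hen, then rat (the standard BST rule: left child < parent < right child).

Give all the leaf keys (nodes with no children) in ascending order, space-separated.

Resulting structure (node: left, right):
  ant: L=–, R=cat
  cat: L=asp, R=pug
  asp: L=–, R=–
  pug: L=dog, R=rat
  dog: L=cod, R=elk
  elk: L=–, R=owl
  cod: L=–, R=–
  owl: L=emu, R=pig
  emu: L=–, R=hog
  hog: L=fox, R=jay
  jay: L=–, R=koi
  koi: L=–, R=–
  fox: L=–, R=hen
  pig: L=–, R=–
  hen: L=–, R=–
  rat: L=–, R=–

asp cod hen koi pig rat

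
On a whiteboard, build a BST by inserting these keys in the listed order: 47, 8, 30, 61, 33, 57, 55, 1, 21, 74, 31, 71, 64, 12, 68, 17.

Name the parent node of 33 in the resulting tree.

Insert 47: tree is empty, so 47 becomes the root.
Insert 8: 8 < 47 → go left. Place as left child of 47.
Insert 30: 30 < 47 → go left; 30 > 8 → go right. Place as right child of 8.
Insert 61: 61 > 47 → go right. Place as right child of 47.
Insert 33: 33 < 47 → go left; 33 > 8 → go right; 33 > 30 → go right. Place as right child of 30.
Insert 57: 57 > 47 → go right; 57 < 61 → go left. Place as left child of 61.
Insert 55: 55 > 47 → go right; 55 < 61 → go left; 55 < 57 → go left. Place as left child of 57.
Insert 1: 1 < 47 → go left; 1 < 8 → go left. Place as left child of 8.
Insert 21: 21 < 47 → go left; 21 > 8 → go right; 21 < 30 → go left. Place as left child of 30.
Insert 74: 74 > 47 → go right; 74 > 61 → go right. Place as right child of 61.
Insert 31: 31 < 47 → go left; 31 > 8 → go right; 31 > 30 → go right; 31 < 33 → go left. Place as left child of 33.
Insert 71: 71 > 47 → go right; 71 > 61 → go right; 71 < 74 → go left. Place as left child of 74.
Insert 64: 64 > 47 → go right; 64 > 61 → go right; 64 < 74 → go left; 64 < 71 → go left. Place as left child of 71.
Insert 12: 12 < 47 → go left; 12 > 8 → go right; 12 < 30 → go left; 12 < 21 → go left. Place as left child of 21.
Insert 68: 68 > 47 → go right; 68 > 61 → go right; 68 < 74 → go left; 68 < 71 → go left; 68 > 64 → go right. Place as right child of 64.
Insert 17: 17 < 47 → go left; 17 > 8 → go right; 17 < 30 → go left; 17 < 21 → go left; 17 > 12 → go right. Place as right child of 12.

30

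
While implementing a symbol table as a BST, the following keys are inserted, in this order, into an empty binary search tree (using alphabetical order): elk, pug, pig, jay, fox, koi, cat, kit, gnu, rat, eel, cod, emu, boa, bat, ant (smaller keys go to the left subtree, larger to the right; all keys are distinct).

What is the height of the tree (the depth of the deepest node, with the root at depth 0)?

5

Insert elk: tree is empty, so elk becomes the root.
Insert pug: pug > elk → go right. Place as right child of elk.
Insert pig: pig > elk → go right; pig < pug → go left. Place as left child of pug.
Insert jay: jay > elk → go right; jay < pug → go left; jay < pig → go left. Place as left child of pig.
Insert fox: fox > elk → go right; fox < pug → go left; fox < pig → go left; fox < jay → go left. Place as left child of jay.
Insert koi: koi > elk → go right; koi < pug → go left; koi < pig → go left; koi > jay → go right. Place as right child of jay.
Insert cat: cat < elk → go left. Place as left child of elk.
Insert kit: kit > elk → go right; kit < pug → go left; kit < pig → go left; kit > jay → go right; kit < koi → go left. Place as left child of koi.
Insert gnu: gnu > elk → go right; gnu < pug → go left; gnu < pig → go left; gnu < jay → go left; gnu > fox → go right. Place as right child of fox.
Insert rat: rat > elk → go right; rat > pug → go right. Place as right child of pug.
Insert eel: eel < elk → go left; eel > cat → go right. Place as right child of cat.
Insert cod: cod < elk → go left; cod > cat → go right; cod < eel → go left. Place as left child of eel.
Insert emu: emu > elk → go right; emu < pug → go left; emu < pig → go left; emu < jay → go left; emu < fox → go left. Place as left child of fox.
Insert boa: boa < elk → go left; boa < cat → go left. Place as left child of cat.
Insert bat: bat < elk → go left; bat < cat → go left; bat < boa → go left. Place as left child of boa.
Insert ant: ant < elk → go left; ant < cat → go left; ant < boa → go left; ant < bat → go left. Place as left child of bat.

The deepest node is kit at depth 5.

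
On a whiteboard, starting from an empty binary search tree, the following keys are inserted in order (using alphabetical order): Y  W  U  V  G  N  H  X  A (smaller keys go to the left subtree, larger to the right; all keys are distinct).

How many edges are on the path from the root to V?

Resulting structure (node: left, right):
  Y: L=W, R=–
  W: L=U, R=X
  U: L=G, R=V
  V: L=–, R=–
  G: L=A, R=N
  N: L=H, R=–
  H: L=–, R=–
  X: L=–, R=–
  A: L=–, R=–

Path to V: Y → W → U → V, which is 3 edges.

3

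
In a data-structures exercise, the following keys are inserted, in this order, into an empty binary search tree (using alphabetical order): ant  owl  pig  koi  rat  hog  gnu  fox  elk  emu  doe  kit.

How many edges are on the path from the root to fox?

5

ant: root
owl: right child of ant (depth 1)
pig: right child of owl (depth 2)
koi: left child of owl (depth 2)
rat: right child of pig (depth 3)
hog: left child of koi (depth 3)
gnu: left child of hog (depth 4)
fox: left child of gnu (depth 5)
elk: left child of fox (depth 6)
emu: right child of elk (depth 7)
doe: left child of elk (depth 7)
kit: right child of hog (depth 4)

Path to fox: ant → owl → koi → hog → gnu → fox, which is 5 edges.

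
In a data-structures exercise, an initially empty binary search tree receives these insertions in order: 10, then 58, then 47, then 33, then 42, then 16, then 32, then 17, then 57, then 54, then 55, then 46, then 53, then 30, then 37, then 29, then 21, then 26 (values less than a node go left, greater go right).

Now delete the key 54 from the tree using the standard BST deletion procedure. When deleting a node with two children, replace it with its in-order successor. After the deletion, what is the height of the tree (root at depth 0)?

Insert 10: tree is empty, so 10 becomes the root.
Insert 58: 58 > 10 → go right. Place as right child of 10.
Insert 47: 47 > 10 → go right; 47 < 58 → go left. Place as left child of 58.
Insert 33: 33 > 10 → go right; 33 < 58 → go left; 33 < 47 → go left. Place as left child of 47.
Insert 42: 42 > 10 → go right; 42 < 58 → go left; 42 < 47 → go left; 42 > 33 → go right. Place as right child of 33.
Insert 16: 16 > 10 → go right; 16 < 58 → go left; 16 < 47 → go left; 16 < 33 → go left. Place as left child of 33.
Insert 32: 32 > 10 → go right; 32 < 58 → go left; 32 < 47 → go left; 32 < 33 → go left; 32 > 16 → go right. Place as right child of 16.
Insert 17: 17 > 10 → go right; 17 < 58 → go left; 17 < 47 → go left; 17 < 33 → go left; 17 > 16 → go right; 17 < 32 → go left. Place as left child of 32.
Insert 57: 57 > 10 → go right; 57 < 58 → go left; 57 > 47 → go right. Place as right child of 47.
Insert 54: 54 > 10 → go right; 54 < 58 → go left; 54 > 47 → go right; 54 < 57 → go left. Place as left child of 57.
Insert 55: 55 > 10 → go right; 55 < 58 → go left; 55 > 47 → go right; 55 < 57 → go left; 55 > 54 → go right. Place as right child of 54.
Insert 46: 46 > 10 → go right; 46 < 58 → go left; 46 < 47 → go left; 46 > 33 → go right; 46 > 42 → go right. Place as right child of 42.
Insert 53: 53 > 10 → go right; 53 < 58 → go left; 53 > 47 → go right; 53 < 57 → go left; 53 < 54 → go left. Place as left child of 54.
Insert 30: 30 > 10 → go right; 30 < 58 → go left; 30 < 47 → go left; 30 < 33 → go left; 30 > 16 → go right; 30 < 32 → go left; 30 > 17 → go right. Place as right child of 17.
Insert 37: 37 > 10 → go right; 37 < 58 → go left; 37 < 47 → go left; 37 > 33 → go right; 37 < 42 → go left. Place as left child of 42.
Insert 29: 29 > 10 → go right; 29 < 58 → go left; 29 < 47 → go left; 29 < 33 → go left; 29 > 16 → go right; 29 < 32 → go left; 29 > 17 → go right; 29 < 30 → go left. Place as left child of 30.
Insert 21: 21 > 10 → go right; 21 < 58 → go left; 21 < 47 → go left; 21 < 33 → go left; 21 > 16 → go right; 21 < 32 → go left; 21 > 17 → go right; 21 < 30 → go left; 21 < 29 → go left. Place as left child of 29.
Insert 26: 26 > 10 → go right; 26 < 58 → go left; 26 < 47 → go left; 26 < 33 → go left; 26 > 16 → go right; 26 < 32 → go left; 26 > 17 → go right; 26 < 30 → go left; 26 < 29 → go left; 26 > 21 → go right. Place as right child of 21.

Delete 54 (two children — replace with in-order successor).
After deletion, deepest node is 26 at depth 10.

10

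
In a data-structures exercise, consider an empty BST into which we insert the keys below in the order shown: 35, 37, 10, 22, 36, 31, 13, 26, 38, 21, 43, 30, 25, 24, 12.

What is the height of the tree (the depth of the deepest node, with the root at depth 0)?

6

35: root
37: right child of 35 (depth 1)
10: left child of 35 (depth 1)
22: right child of 10 (depth 2)
36: left child of 37 (depth 2)
31: right child of 22 (depth 3)
13: left child of 22 (depth 3)
26: left child of 31 (depth 4)
38: right child of 37 (depth 2)
21: right child of 13 (depth 4)
43: right child of 38 (depth 3)
30: right child of 26 (depth 5)
25: left child of 26 (depth 5)
24: left child of 25 (depth 6)
12: left child of 13 (depth 4)

The deepest node is 24 at depth 6.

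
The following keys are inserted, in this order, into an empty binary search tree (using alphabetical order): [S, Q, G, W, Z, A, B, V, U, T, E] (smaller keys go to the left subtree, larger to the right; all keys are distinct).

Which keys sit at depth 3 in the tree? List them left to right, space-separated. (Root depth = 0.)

Insert S: tree is empty, so S becomes the root.
Insert Q: Q < S → go left. Place as left child of S.
Insert G: G < S → go left; G < Q → go left. Place as left child of Q.
Insert W: W > S → go right. Place as right child of S.
Insert Z: Z > S → go right; Z > W → go right. Place as right child of W.
Insert A: A < S → go left; A < Q → go left; A < G → go left. Place as left child of G.
Insert B: B < S → go left; B < Q → go left; B < G → go left; B > A → go right. Place as right child of A.
Insert V: V > S → go right; V < W → go left. Place as left child of W.
Insert U: U > S → go right; U < W → go left; U < V → go left. Place as left child of V.
Insert T: T > S → go right; T < W → go left; T < V → go left; T < U → go left. Place as left child of U.
Insert E: E < S → go left; E < Q → go left; E < G → go left; E > A → go right; E > B → go right. Place as right child of B.

A U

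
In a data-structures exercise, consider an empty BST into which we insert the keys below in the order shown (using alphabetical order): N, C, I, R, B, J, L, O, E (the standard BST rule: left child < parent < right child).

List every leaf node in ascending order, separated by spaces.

Insert N: tree is empty, so N becomes the root.
Insert C: C < N → go left. Place as left child of N.
Insert I: I < N → go left; I > C → go right. Place as right child of C.
Insert R: R > N → go right. Place as right child of N.
Insert B: B < N → go left; B < C → go left. Place as left child of C.
Insert J: J < N → go left; J > C → go right; J > I → go right. Place as right child of I.
Insert L: L < N → go left; L > C → go right; L > I → go right; L > J → go right. Place as right child of J.
Insert O: O > N → go right; O < R → go left. Place as left child of R.
Insert E: E < N → go left; E > C → go right; E < I → go left. Place as left child of I.

B E L O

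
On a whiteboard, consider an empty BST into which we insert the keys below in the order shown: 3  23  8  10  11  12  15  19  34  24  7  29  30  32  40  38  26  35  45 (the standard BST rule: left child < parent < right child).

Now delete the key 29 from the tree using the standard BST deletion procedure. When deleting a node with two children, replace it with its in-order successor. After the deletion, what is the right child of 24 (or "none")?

Resulting structure (node: left, right):
  3: L=–, R=23
  23: L=8, R=34
  8: L=7, R=10
  10: L=–, R=11
  11: L=–, R=12
  12: L=–, R=15
  15: L=–, R=19
  19: L=–, R=–
  34: L=24, R=40
  24: L=–, R=29
  7: L=–, R=–
  29: L=26, R=30
  30: L=–, R=32
  32: L=–, R=–
  40: L=38, R=45
  38: L=35, R=–
  26: L=–, R=–
  35: L=–, R=–
  45: L=–, R=–

Delete 29 (two children — replace with in-order successor).
After deletion, 24's right child: 30.

30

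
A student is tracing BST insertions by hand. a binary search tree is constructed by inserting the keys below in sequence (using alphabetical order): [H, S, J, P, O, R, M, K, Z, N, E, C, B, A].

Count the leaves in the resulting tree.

5

H: root
S: right child of H (depth 1)
J: left child of S (depth 2)
P: right child of J (depth 3)
O: left child of P (depth 4)
R: right child of P (depth 4)
M: left child of O (depth 5)
K: left child of M (depth 6)
Z: right child of S (depth 2)
N: right child of M (depth 6)
E: left child of H (depth 1)
C: left child of E (depth 2)
B: left child of C (depth 3)
A: left child of B (depth 4)

Leaves: A, K, N, R, Z — 5 in total.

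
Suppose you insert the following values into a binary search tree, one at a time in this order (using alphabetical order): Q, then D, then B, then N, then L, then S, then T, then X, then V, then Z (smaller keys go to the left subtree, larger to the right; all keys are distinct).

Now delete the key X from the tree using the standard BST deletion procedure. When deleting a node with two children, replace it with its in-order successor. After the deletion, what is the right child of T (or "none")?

Z

Q: root
D: left child of Q (depth 1)
B: left child of D (depth 2)
N: right child of D (depth 2)
L: left child of N (depth 3)
S: right child of Q (depth 1)
T: right child of S (depth 2)
X: right child of T (depth 3)
V: left child of X (depth 4)
Z: right child of X (depth 4)

Delete X (two children — replace with in-order successor).
After deletion, T's right child: Z.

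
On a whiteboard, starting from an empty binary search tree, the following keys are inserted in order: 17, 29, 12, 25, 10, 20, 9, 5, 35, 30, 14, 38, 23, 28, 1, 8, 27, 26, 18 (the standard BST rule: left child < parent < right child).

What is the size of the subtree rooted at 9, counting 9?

17: root
29: right child of 17 (depth 1)
12: left child of 17 (depth 1)
25: left child of 29 (depth 2)
10: left child of 12 (depth 2)
20: left child of 25 (depth 3)
9: left child of 10 (depth 3)
5: left child of 9 (depth 4)
35: right child of 29 (depth 2)
30: left child of 35 (depth 3)
14: right child of 12 (depth 2)
38: right child of 35 (depth 3)
23: right child of 20 (depth 4)
28: right child of 25 (depth 3)
1: left child of 5 (depth 5)
8: right child of 5 (depth 5)
27: left child of 28 (depth 4)
26: left child of 27 (depth 5)
18: left child of 20 (depth 4)

Subtree rooted at 9 contains: 9, 5, 1, 8 — 4 nodes.

4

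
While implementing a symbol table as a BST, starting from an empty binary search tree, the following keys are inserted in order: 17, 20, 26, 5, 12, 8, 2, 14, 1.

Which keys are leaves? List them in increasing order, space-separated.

Resulting structure (node: left, right):
  17: L=5, R=20
  20: L=–, R=26
  26: L=–, R=–
  5: L=2, R=12
  12: L=8, R=14
  8: L=–, R=–
  2: L=1, R=–
  14: L=–, R=–
  1: L=–, R=–

1 8 14 26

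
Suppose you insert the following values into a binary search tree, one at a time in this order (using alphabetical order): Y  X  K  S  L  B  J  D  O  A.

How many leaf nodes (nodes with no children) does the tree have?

Y: root
X: left child of Y (depth 1)
K: left child of X (depth 2)
S: right child of K (depth 3)
L: left child of S (depth 4)
B: left child of K (depth 3)
J: right child of B (depth 4)
D: left child of J (depth 5)
O: right child of L (depth 5)
A: left child of B (depth 4)

Leaves: A, D, O — 3 in total.

3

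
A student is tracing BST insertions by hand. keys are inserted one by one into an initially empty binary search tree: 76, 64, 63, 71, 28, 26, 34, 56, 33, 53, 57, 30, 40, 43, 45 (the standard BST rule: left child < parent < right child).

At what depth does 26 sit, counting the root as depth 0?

Insert 76: tree is empty, so 76 becomes the root.
Insert 64: 64 < 76 → go left. Place as left child of 76.
Insert 63: 63 < 76 → go left; 63 < 64 → go left. Place as left child of 64.
Insert 71: 71 < 76 → go left; 71 > 64 → go right. Place as right child of 64.
Insert 28: 28 < 76 → go left; 28 < 64 → go left; 28 < 63 → go left. Place as left child of 63.
Insert 26: 26 < 76 → go left; 26 < 64 → go left; 26 < 63 → go left; 26 < 28 → go left. Place as left child of 28.
Insert 34: 34 < 76 → go left; 34 < 64 → go left; 34 < 63 → go left; 34 > 28 → go right. Place as right child of 28.
Insert 56: 56 < 76 → go left; 56 < 64 → go left; 56 < 63 → go left; 56 > 28 → go right; 56 > 34 → go right. Place as right child of 34.
Insert 33: 33 < 76 → go left; 33 < 64 → go left; 33 < 63 → go left; 33 > 28 → go right; 33 < 34 → go left. Place as left child of 34.
Insert 53: 53 < 76 → go left; 53 < 64 → go left; 53 < 63 → go left; 53 > 28 → go right; 53 > 34 → go right; 53 < 56 → go left. Place as left child of 56.
Insert 57: 57 < 76 → go left; 57 < 64 → go left; 57 < 63 → go left; 57 > 28 → go right; 57 > 34 → go right; 57 > 56 → go right. Place as right child of 56.
Insert 30: 30 < 76 → go left; 30 < 64 → go left; 30 < 63 → go left; 30 > 28 → go right; 30 < 34 → go left; 30 < 33 → go left. Place as left child of 33.
Insert 40: 40 < 76 → go left; 40 < 64 → go left; 40 < 63 → go left; 40 > 28 → go right; 40 > 34 → go right; 40 < 56 → go left; 40 < 53 → go left. Place as left child of 53.
Insert 43: 43 < 76 → go left; 43 < 64 → go left; 43 < 63 → go left; 43 > 28 → go right; 43 > 34 → go right; 43 < 56 → go left; 43 < 53 → go left; 43 > 40 → go right. Place as right child of 40.
Insert 45: 45 < 76 → go left; 45 < 64 → go left; 45 < 63 → go left; 45 > 28 → go right; 45 > 34 → go right; 45 < 56 → go left; 45 < 53 → go left; 45 > 40 → go right; 45 > 43 → go right. Place as right child of 43.

Path to 26: 76 → 64 → 63 → 28 → 26, which is 4 edges.

4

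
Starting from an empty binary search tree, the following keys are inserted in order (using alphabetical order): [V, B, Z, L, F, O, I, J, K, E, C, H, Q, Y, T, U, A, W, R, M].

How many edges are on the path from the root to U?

6

V: root
B: left child of V (depth 1)
Z: right child of V (depth 1)
L: right child of B (depth 2)
F: left child of L (depth 3)
O: right child of L (depth 3)
I: right child of F (depth 4)
J: right child of I (depth 5)
K: right child of J (depth 6)
E: left child of F (depth 4)
C: left child of E (depth 5)
H: left child of I (depth 5)
Q: right child of O (depth 4)
Y: left child of Z (depth 2)
T: right child of Q (depth 5)
U: right child of T (depth 6)
A: left child of B (depth 2)
W: left child of Y (depth 3)
R: left child of T (depth 6)
M: left child of O (depth 4)

Path to U: V → B → L → O → Q → T → U, which is 6 edges.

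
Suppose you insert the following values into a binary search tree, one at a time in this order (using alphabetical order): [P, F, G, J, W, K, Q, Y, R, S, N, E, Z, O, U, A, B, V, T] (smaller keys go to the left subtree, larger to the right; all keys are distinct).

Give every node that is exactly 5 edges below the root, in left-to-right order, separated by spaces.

Resulting structure (node: left, right):
  P: L=F, R=W
  F: L=E, R=G
  G: L=–, R=J
  J: L=–, R=K
  W: L=Q, R=Y
  K: L=–, R=N
  Q: L=–, R=R
  Y: L=–, R=Z
  R: L=–, R=S
  S: L=–, R=U
  N: L=–, R=O
  E: L=A, R=–
  Z: L=–, R=–
  O: L=–, R=–
  U: L=T, R=V
  A: L=–, R=B
  B: L=–, R=–
  V: L=–, R=–
  T: L=–, R=–

N U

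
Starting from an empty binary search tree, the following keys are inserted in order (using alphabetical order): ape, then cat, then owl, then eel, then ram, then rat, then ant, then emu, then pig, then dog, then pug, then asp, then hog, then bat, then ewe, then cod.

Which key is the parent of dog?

ape: root
cat: right child of ape (depth 1)
owl: right child of cat (depth 2)
eel: left child of owl (depth 3)
ram: right child of owl (depth 3)
rat: right child of ram (depth 4)
ant: left child of ape (depth 1)
emu: right child of eel (depth 4)
pig: left child of ram (depth 4)
dog: left child of eel (depth 4)
pug: right child of pig (depth 5)
asp: left child of cat (depth 2)
hog: right child of emu (depth 5)
bat: right child of asp (depth 3)
ewe: left child of hog (depth 6)
cod: left child of dog (depth 5)

eel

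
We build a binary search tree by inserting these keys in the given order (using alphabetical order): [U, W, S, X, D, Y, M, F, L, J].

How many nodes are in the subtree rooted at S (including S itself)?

Insert U: tree is empty, so U becomes the root.
Insert W: W > U → go right. Place as right child of U.
Insert S: S < U → go left. Place as left child of U.
Insert X: X > U → go right; X > W → go right. Place as right child of W.
Insert D: D < U → go left; D < S → go left. Place as left child of S.
Insert Y: Y > U → go right; Y > W → go right; Y > X → go right. Place as right child of X.
Insert M: M < U → go left; M < S → go left; M > D → go right. Place as right child of D.
Insert F: F < U → go left; F < S → go left; F > D → go right; F < M → go left. Place as left child of M.
Insert L: L < U → go left; L < S → go left; L > D → go right; L < M → go left; L > F → go right. Place as right child of F.
Insert J: J < U → go left; J < S → go left; J > D → go right; J < M → go left; J > F → go right; J < L → go left. Place as left child of L.

Subtree rooted at S contains: S, D, M, F, L, J — 6 nodes.

6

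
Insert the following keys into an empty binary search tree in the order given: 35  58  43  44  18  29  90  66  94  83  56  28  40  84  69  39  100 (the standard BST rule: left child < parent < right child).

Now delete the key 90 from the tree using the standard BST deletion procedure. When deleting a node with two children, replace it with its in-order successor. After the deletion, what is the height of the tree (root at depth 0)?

Insert 35: tree is empty, so 35 becomes the root.
Insert 58: 58 > 35 → go right. Place as right child of 35.
Insert 43: 43 > 35 → go right; 43 < 58 → go left. Place as left child of 58.
Insert 44: 44 > 35 → go right; 44 < 58 → go left; 44 > 43 → go right. Place as right child of 43.
Insert 18: 18 < 35 → go left. Place as left child of 35.
Insert 29: 29 < 35 → go left; 29 > 18 → go right. Place as right child of 18.
Insert 90: 90 > 35 → go right; 90 > 58 → go right. Place as right child of 58.
Insert 66: 66 > 35 → go right; 66 > 58 → go right; 66 < 90 → go left. Place as left child of 90.
Insert 94: 94 > 35 → go right; 94 > 58 → go right; 94 > 90 → go right. Place as right child of 90.
Insert 83: 83 > 35 → go right; 83 > 58 → go right; 83 < 90 → go left; 83 > 66 → go right. Place as right child of 66.
Insert 56: 56 > 35 → go right; 56 < 58 → go left; 56 > 43 → go right; 56 > 44 → go right. Place as right child of 44.
Insert 28: 28 < 35 → go left; 28 > 18 → go right; 28 < 29 → go left. Place as left child of 29.
Insert 40: 40 > 35 → go right; 40 < 58 → go left; 40 < 43 → go left. Place as left child of 43.
Insert 84: 84 > 35 → go right; 84 > 58 → go right; 84 < 90 → go left; 84 > 66 → go right; 84 > 83 → go right. Place as right child of 83.
Insert 69: 69 > 35 → go right; 69 > 58 → go right; 69 < 90 → go left; 69 > 66 → go right; 69 < 83 → go left. Place as left child of 83.
Insert 39: 39 > 35 → go right; 39 < 58 → go left; 39 < 43 → go left; 39 < 40 → go left. Place as left child of 40.
Insert 100: 100 > 35 → go right; 100 > 58 → go right; 100 > 90 → go right; 100 > 94 → go right. Place as right child of 94.

Delete 90 (two children — replace with in-order successor).
After deletion, deepest node is 84 at depth 5.

5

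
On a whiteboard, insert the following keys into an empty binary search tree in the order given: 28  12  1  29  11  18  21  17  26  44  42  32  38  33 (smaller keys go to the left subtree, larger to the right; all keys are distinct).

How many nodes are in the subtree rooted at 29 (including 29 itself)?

Insert 28: tree is empty, so 28 becomes the root.
Insert 12: 12 < 28 → go left. Place as left child of 28.
Insert 1: 1 < 28 → go left; 1 < 12 → go left. Place as left child of 12.
Insert 29: 29 > 28 → go right. Place as right child of 28.
Insert 11: 11 < 28 → go left; 11 < 12 → go left; 11 > 1 → go right. Place as right child of 1.
Insert 18: 18 < 28 → go left; 18 > 12 → go right. Place as right child of 12.
Insert 21: 21 < 28 → go left; 21 > 12 → go right; 21 > 18 → go right. Place as right child of 18.
Insert 17: 17 < 28 → go left; 17 > 12 → go right; 17 < 18 → go left. Place as left child of 18.
Insert 26: 26 < 28 → go left; 26 > 12 → go right; 26 > 18 → go right; 26 > 21 → go right. Place as right child of 21.
Insert 44: 44 > 28 → go right; 44 > 29 → go right. Place as right child of 29.
Insert 42: 42 > 28 → go right; 42 > 29 → go right; 42 < 44 → go left. Place as left child of 44.
Insert 32: 32 > 28 → go right; 32 > 29 → go right; 32 < 44 → go left; 32 < 42 → go left. Place as left child of 42.
Insert 38: 38 > 28 → go right; 38 > 29 → go right; 38 < 44 → go left; 38 < 42 → go left; 38 > 32 → go right. Place as right child of 32.
Insert 33: 33 > 28 → go right; 33 > 29 → go right; 33 < 44 → go left; 33 < 42 → go left; 33 > 32 → go right; 33 < 38 → go left. Place as left child of 38.

Subtree rooted at 29 contains: 29, 44, 42, 32, 38, 33 — 6 nodes.

6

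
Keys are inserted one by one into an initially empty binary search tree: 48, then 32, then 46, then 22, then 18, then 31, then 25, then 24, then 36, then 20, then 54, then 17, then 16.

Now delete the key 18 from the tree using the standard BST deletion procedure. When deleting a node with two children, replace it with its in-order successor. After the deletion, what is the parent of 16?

17

Insert 48: tree is empty, so 48 becomes the root.
Insert 32: 32 < 48 → go left. Place as left child of 48.
Insert 46: 46 < 48 → go left; 46 > 32 → go right. Place as right child of 32.
Insert 22: 22 < 48 → go left; 22 < 32 → go left. Place as left child of 32.
Insert 18: 18 < 48 → go left; 18 < 32 → go left; 18 < 22 → go left. Place as left child of 22.
Insert 31: 31 < 48 → go left; 31 < 32 → go left; 31 > 22 → go right. Place as right child of 22.
Insert 25: 25 < 48 → go left; 25 < 32 → go left; 25 > 22 → go right; 25 < 31 → go left. Place as left child of 31.
Insert 24: 24 < 48 → go left; 24 < 32 → go left; 24 > 22 → go right; 24 < 31 → go left; 24 < 25 → go left. Place as left child of 25.
Insert 36: 36 < 48 → go left; 36 > 32 → go right; 36 < 46 → go left. Place as left child of 46.
Insert 20: 20 < 48 → go left; 20 < 32 → go left; 20 < 22 → go left; 20 > 18 → go right. Place as right child of 18.
Insert 54: 54 > 48 → go right. Place as right child of 48.
Insert 17: 17 < 48 → go left; 17 < 32 → go left; 17 < 22 → go left; 17 < 18 → go left. Place as left child of 18.
Insert 16: 16 < 48 → go left; 16 < 32 → go left; 16 < 22 → go left; 16 < 18 → go left; 16 < 17 → go left. Place as left child of 17.

Delete 18 (two children — replace with in-order successor).
After deletion, 16's parent is 17.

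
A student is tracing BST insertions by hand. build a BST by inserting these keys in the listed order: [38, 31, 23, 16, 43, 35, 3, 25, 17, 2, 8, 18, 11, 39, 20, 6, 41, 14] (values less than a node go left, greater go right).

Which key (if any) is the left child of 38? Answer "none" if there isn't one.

31

38: root
31: left child of 38 (depth 1)
23: left child of 31 (depth 2)
16: left child of 23 (depth 3)
43: right child of 38 (depth 1)
35: right child of 31 (depth 2)
3: left child of 16 (depth 4)
25: right child of 23 (depth 3)
17: right child of 16 (depth 4)
2: left child of 3 (depth 5)
8: right child of 3 (depth 5)
18: right child of 17 (depth 5)
11: right child of 8 (depth 6)
39: left child of 43 (depth 2)
20: right child of 18 (depth 6)
6: left child of 8 (depth 6)
41: right child of 39 (depth 3)
14: right child of 11 (depth 7)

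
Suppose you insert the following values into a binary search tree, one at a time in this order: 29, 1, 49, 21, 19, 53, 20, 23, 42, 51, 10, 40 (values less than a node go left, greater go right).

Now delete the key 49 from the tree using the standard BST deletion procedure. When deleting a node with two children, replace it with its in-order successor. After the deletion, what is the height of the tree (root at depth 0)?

29: root
1: left child of 29 (depth 1)
49: right child of 29 (depth 1)
21: right child of 1 (depth 2)
19: left child of 21 (depth 3)
53: right child of 49 (depth 2)
20: right child of 19 (depth 4)
23: right child of 21 (depth 3)
42: left child of 49 (depth 2)
51: left child of 53 (depth 3)
10: left child of 19 (depth 4)
40: left child of 42 (depth 3)

Delete 49 (two children — replace with in-order successor).
After deletion, deepest node is 20 at depth 4.

4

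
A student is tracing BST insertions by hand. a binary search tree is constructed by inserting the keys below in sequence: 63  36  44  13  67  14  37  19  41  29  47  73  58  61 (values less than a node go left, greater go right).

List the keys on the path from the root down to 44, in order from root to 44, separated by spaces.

63 36 44

Resulting structure (node: left, right):
  63: L=36, R=67
  36: L=13, R=44
  44: L=37, R=47
  13: L=–, R=14
  67: L=–, R=73
  14: L=–, R=19
  37: L=–, R=41
  19: L=–, R=29
  41: L=–, R=–
  29: L=–, R=–
  47: L=–, R=58
  73: L=–, R=–
  58: L=–, R=61
  61: L=–, R=–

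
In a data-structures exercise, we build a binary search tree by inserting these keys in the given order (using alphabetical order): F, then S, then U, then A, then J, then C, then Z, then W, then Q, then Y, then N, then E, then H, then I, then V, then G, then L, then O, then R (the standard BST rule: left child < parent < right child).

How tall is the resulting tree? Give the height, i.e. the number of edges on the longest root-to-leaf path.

5

F: root
S: right child of F (depth 1)
U: right child of S (depth 2)
A: left child of F (depth 1)
J: left child of S (depth 2)
C: right child of A (depth 2)
Z: right child of U (depth 3)
W: left child of Z (depth 4)
Q: right child of J (depth 3)
Y: right child of W (depth 5)
N: left child of Q (depth 4)
E: right child of C (depth 3)
H: left child of J (depth 3)
I: right child of H (depth 4)
V: left child of W (depth 5)
G: left child of H (depth 4)
L: left child of N (depth 5)
O: right child of N (depth 5)
R: right child of Q (depth 4)

The deepest node is Y at depth 5.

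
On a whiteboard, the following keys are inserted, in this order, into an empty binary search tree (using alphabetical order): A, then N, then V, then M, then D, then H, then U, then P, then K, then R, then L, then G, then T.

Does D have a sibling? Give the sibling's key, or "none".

A: root
N: right child of A (depth 1)
V: right child of N (depth 2)
M: left child of N (depth 2)
D: left child of M (depth 3)
H: right child of D (depth 4)
U: left child of V (depth 3)
P: left child of U (depth 4)
K: right child of H (depth 5)
R: right child of P (depth 5)
L: right child of K (depth 6)
G: left child of H (depth 5)
T: right child of R (depth 6)

D's parent is M, which has only one child.

none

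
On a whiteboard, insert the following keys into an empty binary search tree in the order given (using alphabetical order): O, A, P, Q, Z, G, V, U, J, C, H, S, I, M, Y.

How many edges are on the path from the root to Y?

O: root
A: left child of O (depth 1)
P: right child of O (depth 1)
Q: right child of P (depth 2)
Z: right child of Q (depth 3)
G: right child of A (depth 2)
V: left child of Z (depth 4)
U: left child of V (depth 5)
J: right child of G (depth 3)
C: left child of G (depth 3)
H: left child of J (depth 4)
S: left child of U (depth 6)
I: right child of H (depth 5)
M: right child of J (depth 4)
Y: right child of V (depth 5)

Path to Y: O → P → Q → Z → V → Y, which is 5 edges.

5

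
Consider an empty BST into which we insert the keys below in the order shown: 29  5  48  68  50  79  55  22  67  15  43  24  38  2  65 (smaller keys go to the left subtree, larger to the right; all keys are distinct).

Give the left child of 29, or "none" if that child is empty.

5

29: root
5: left child of 29 (depth 1)
48: right child of 29 (depth 1)
68: right child of 48 (depth 2)
50: left child of 68 (depth 3)
79: right child of 68 (depth 3)
55: right child of 50 (depth 4)
22: right child of 5 (depth 2)
67: right child of 55 (depth 5)
15: left child of 22 (depth 3)
43: left child of 48 (depth 2)
24: right child of 22 (depth 3)
38: left child of 43 (depth 3)
2: left child of 5 (depth 2)
65: left child of 67 (depth 6)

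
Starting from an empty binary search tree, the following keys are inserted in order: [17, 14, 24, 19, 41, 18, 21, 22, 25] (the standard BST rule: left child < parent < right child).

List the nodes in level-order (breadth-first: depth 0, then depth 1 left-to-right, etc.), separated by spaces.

17: root
14: left child of 17 (depth 1)
24: right child of 17 (depth 1)
19: left child of 24 (depth 2)
41: right child of 24 (depth 2)
18: left child of 19 (depth 3)
21: right child of 19 (depth 3)
22: right child of 21 (depth 4)
25: left child of 41 (depth 3)

17 14 24 19 41 18 21 25 22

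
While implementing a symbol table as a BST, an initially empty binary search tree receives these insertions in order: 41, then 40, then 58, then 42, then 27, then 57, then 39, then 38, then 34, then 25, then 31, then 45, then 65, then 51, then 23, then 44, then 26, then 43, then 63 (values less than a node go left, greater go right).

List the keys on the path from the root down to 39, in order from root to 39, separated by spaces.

Insert 41: tree is empty, so 41 becomes the root.
Insert 40: 40 < 41 → go left. Place as left child of 41.
Insert 58: 58 > 41 → go right. Place as right child of 41.
Insert 42: 42 > 41 → go right; 42 < 58 → go left. Place as left child of 58.
Insert 27: 27 < 41 → go left; 27 < 40 → go left. Place as left child of 40.
Insert 57: 57 > 41 → go right; 57 < 58 → go left; 57 > 42 → go right. Place as right child of 42.
Insert 39: 39 < 41 → go left; 39 < 40 → go left; 39 > 27 → go right. Place as right child of 27.
Insert 38: 38 < 41 → go left; 38 < 40 → go left; 38 > 27 → go right; 38 < 39 → go left. Place as left child of 39.
Insert 34: 34 < 41 → go left; 34 < 40 → go left; 34 > 27 → go right; 34 < 39 → go left; 34 < 38 → go left. Place as left child of 38.
Insert 25: 25 < 41 → go left; 25 < 40 → go left; 25 < 27 → go left. Place as left child of 27.
Insert 31: 31 < 41 → go left; 31 < 40 → go left; 31 > 27 → go right; 31 < 39 → go left; 31 < 38 → go left; 31 < 34 → go left. Place as left child of 34.
Insert 45: 45 > 41 → go right; 45 < 58 → go left; 45 > 42 → go right; 45 < 57 → go left. Place as left child of 57.
Insert 65: 65 > 41 → go right; 65 > 58 → go right. Place as right child of 58.
Insert 51: 51 > 41 → go right; 51 < 58 → go left; 51 > 42 → go right; 51 < 57 → go left; 51 > 45 → go right. Place as right child of 45.
Insert 23: 23 < 41 → go left; 23 < 40 → go left; 23 < 27 → go left; 23 < 25 → go left. Place as left child of 25.
Insert 44: 44 > 41 → go right; 44 < 58 → go left; 44 > 42 → go right; 44 < 57 → go left; 44 < 45 → go left. Place as left child of 45.
Insert 26: 26 < 41 → go left; 26 < 40 → go left; 26 < 27 → go left; 26 > 25 → go right. Place as right child of 25.
Insert 43: 43 > 41 → go right; 43 < 58 → go left; 43 > 42 → go right; 43 < 57 → go left; 43 < 45 → go left; 43 < 44 → go left. Place as left child of 44.
Insert 63: 63 > 41 → go right; 63 > 58 → go right; 63 < 65 → go left. Place as left child of 65.

41 40 27 39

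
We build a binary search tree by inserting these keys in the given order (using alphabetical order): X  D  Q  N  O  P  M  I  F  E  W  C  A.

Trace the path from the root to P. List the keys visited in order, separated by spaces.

X D Q N O P

Insert X: tree is empty, so X becomes the root.
Insert D: D < X → go left. Place as left child of X.
Insert Q: Q < X → go left; Q > D → go right. Place as right child of D.
Insert N: N < X → go left; N > D → go right; N < Q → go left. Place as left child of Q.
Insert O: O < X → go left; O > D → go right; O < Q → go left; O > N → go right. Place as right child of N.
Insert P: P < X → go left; P > D → go right; P < Q → go left; P > N → go right; P > O → go right. Place as right child of O.
Insert M: M < X → go left; M > D → go right; M < Q → go left; M < N → go left. Place as left child of N.
Insert I: I < X → go left; I > D → go right; I < Q → go left; I < N → go left; I < M → go left. Place as left child of M.
Insert F: F < X → go left; F > D → go right; F < Q → go left; F < N → go left; F < M → go left; F < I → go left. Place as left child of I.
Insert E: E < X → go left; E > D → go right; E < Q → go left; E < N → go left; E < M → go left; E < I → go left; E < F → go left. Place as left child of F.
Insert W: W < X → go left; W > D → go right; W > Q → go right. Place as right child of Q.
Insert C: C < X → go left; C < D → go left. Place as left child of D.
Insert A: A < X → go left; A < D → go left; A < C → go left. Place as left child of C.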